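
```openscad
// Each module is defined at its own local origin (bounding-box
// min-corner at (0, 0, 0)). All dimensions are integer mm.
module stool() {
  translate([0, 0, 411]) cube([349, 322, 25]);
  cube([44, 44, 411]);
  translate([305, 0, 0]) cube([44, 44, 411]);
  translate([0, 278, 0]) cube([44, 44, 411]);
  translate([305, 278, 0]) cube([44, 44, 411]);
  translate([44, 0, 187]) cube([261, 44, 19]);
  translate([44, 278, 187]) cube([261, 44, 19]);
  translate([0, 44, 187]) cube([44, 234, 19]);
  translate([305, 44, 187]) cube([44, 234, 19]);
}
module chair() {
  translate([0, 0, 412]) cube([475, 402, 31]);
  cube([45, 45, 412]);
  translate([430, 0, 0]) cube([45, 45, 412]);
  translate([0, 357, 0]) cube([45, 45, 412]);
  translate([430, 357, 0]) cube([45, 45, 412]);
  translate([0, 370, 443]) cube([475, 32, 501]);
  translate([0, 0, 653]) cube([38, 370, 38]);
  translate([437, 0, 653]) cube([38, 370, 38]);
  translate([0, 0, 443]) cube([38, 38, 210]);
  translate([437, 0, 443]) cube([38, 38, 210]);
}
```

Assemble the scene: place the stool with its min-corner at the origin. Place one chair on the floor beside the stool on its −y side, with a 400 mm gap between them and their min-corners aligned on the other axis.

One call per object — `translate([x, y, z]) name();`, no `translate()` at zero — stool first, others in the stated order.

stool();
translate([0, -802, 0]) chair();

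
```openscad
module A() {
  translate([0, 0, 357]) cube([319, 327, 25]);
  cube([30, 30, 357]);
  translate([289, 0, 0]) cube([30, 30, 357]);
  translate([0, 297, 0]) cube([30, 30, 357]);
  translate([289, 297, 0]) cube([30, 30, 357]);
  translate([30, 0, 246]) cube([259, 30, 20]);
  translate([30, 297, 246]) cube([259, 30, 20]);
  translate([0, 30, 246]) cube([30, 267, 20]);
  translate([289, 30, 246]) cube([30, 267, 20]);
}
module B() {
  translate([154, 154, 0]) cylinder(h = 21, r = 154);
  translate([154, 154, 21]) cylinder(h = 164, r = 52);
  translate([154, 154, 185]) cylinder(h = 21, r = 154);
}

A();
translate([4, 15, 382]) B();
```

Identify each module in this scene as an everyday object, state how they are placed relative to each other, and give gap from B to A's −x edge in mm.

The spool's min-x is at 4; the stool's min-x is 0; gap = 4 mm.

A is a stool. B is a spool. The spool is on top of the stool. The gap from the spool to the stool's −x edge is 4 mm.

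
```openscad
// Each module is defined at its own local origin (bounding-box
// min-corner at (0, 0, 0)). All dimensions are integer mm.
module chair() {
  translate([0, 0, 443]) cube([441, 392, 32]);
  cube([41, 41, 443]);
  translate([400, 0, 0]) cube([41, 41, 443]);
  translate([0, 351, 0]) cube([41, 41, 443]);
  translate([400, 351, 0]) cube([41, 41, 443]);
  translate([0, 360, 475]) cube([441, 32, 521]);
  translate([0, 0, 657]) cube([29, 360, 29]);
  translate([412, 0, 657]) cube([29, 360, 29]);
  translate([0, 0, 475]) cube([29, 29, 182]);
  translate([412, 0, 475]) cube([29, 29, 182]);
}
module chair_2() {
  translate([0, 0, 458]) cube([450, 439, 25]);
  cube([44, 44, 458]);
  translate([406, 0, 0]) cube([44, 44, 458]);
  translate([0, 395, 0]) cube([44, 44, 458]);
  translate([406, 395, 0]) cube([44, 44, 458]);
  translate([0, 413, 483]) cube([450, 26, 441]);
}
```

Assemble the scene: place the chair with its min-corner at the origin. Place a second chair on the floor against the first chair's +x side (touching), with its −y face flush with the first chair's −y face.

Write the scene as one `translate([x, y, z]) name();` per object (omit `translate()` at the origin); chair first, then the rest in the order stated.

chair();
translate([441, 0, 0]) chair_2();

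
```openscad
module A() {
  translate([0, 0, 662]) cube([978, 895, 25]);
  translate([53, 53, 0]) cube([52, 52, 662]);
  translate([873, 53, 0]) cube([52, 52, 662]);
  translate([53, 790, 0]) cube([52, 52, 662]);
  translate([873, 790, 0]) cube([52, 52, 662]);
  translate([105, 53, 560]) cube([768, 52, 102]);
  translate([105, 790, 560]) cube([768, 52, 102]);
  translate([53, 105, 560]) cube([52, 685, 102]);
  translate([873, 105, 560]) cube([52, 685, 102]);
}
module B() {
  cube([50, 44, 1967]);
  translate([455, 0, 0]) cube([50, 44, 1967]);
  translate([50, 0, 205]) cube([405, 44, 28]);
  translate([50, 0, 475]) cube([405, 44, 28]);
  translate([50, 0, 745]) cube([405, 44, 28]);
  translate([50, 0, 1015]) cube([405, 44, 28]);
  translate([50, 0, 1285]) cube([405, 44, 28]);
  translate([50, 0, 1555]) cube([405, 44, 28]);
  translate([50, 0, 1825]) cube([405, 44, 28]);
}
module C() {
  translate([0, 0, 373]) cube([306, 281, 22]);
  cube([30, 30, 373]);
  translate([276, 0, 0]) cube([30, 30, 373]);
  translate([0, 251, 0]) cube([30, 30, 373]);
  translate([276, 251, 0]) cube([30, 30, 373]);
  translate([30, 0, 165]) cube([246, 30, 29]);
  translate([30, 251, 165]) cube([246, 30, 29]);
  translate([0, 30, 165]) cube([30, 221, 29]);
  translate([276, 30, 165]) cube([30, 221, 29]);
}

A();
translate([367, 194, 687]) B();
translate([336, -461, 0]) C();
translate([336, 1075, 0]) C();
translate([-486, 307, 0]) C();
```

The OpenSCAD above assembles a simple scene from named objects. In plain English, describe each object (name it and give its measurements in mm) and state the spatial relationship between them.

A is a table: top 978 mm (x) × 895 mm (y), 25 mm thick, upper face at z = 687 mm, on four 52×52 mm square legs, each inset 53 mm from the nearest pair of top edges, running from z = 0 to the bottom of the top. Four apron rails, 52 mm thick and 102 mm tall, run between adjacent legs with their top edges flush with the underside of the top and their outer faces flush with the legs' outer faces.

B is a straight ladder. Two 50×44 mm vertical rails, 1967 mm tall, stand 505 mm apart (outside-to-outside) with their front faces coplanar on the −y side. 7 rungs, each 44 mm deep and 28 mm tall, span between the inner faces of the rails, front faces flush with the rails. The lowest rung's underside is at z = 205 mm and rungs are spaced 270 mm apart (underside to underside).

C is a simple wooden stool: a rectangular seat 306 mm (x) by 281 mm (y), 22 mm thick, top face at z = 395 mm, on four square legs, each 30×30 mm in cross-section. The legs rest on z = 0, each flush with a corner of the seat. Four stretchers, 30 mm wide and 29 mm tall, connect adjacent legs with their undersides at z = 165 mm, each running between the inner faces of the legs it joins and aligned with the legs' outer faces on the other axis.

The ladder is on top of the table. Three stools sit around the table at the −y, +y, −x sides.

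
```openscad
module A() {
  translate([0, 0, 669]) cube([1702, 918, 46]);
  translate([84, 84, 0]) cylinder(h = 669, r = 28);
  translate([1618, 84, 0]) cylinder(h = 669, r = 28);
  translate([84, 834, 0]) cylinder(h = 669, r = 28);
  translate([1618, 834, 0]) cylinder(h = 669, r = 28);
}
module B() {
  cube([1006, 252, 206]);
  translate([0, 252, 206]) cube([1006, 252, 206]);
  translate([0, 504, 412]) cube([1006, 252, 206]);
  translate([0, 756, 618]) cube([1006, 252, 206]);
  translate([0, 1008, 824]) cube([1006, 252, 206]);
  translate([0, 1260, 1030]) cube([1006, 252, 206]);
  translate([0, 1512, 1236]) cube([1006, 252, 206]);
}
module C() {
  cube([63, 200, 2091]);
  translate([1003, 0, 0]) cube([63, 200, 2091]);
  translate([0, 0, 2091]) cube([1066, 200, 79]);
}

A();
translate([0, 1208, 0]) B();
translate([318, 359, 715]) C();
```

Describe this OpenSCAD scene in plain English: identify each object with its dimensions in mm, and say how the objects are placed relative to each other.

A is a table with a 1702×918 mm rectangular top, 46 mm thick, top surface at z = 715 mm, supported by four round legs of 56 mm diameter, each leg's bounding box inset 56 mm from the nearest pair of top edges, running from the floor.

B is a straight staircase of 7 solid steps. Each step is 1006 mm wide (x), 252 mm deep (y, the going) and 206 mm tall (the rise). The first step rests on the floor; each subsequent step sits one going further in +y and one rise higher in +z, directly behind and above the previous step with no overlap.

C is a door frame. The clear opening is 940 mm wide and 2091 mm high. Two 63 mm wide jambs, 200 mm deep, stand either side of the opening from the floor to the top of the opening. A 79 mm thick head sits across the top of both jambs, spanning the full outside width of the frame.

The staircase is on the floor beside the table on its +y side. The door frame is on top of the table, centred.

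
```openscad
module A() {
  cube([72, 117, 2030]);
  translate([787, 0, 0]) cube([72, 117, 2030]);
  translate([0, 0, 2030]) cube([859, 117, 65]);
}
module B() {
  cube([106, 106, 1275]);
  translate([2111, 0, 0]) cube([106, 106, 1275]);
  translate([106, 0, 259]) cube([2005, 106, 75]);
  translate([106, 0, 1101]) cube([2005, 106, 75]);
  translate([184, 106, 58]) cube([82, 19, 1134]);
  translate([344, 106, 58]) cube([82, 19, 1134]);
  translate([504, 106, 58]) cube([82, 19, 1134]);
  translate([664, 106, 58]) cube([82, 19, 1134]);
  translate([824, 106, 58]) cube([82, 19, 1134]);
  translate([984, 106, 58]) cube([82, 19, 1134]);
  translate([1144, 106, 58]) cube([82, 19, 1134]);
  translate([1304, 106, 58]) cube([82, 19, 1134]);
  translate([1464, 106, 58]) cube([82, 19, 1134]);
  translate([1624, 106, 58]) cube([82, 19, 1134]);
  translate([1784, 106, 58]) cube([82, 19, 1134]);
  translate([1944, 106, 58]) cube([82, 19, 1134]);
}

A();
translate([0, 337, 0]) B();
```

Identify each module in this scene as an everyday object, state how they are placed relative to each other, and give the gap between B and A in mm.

A is a door frame. B is a fence section. The fence section is on the floor beside the door frame on its +y side. The gap between the fence section and the door frame is 220 mm.

The fence section's nearest face is 220 mm from the door frame's +y face.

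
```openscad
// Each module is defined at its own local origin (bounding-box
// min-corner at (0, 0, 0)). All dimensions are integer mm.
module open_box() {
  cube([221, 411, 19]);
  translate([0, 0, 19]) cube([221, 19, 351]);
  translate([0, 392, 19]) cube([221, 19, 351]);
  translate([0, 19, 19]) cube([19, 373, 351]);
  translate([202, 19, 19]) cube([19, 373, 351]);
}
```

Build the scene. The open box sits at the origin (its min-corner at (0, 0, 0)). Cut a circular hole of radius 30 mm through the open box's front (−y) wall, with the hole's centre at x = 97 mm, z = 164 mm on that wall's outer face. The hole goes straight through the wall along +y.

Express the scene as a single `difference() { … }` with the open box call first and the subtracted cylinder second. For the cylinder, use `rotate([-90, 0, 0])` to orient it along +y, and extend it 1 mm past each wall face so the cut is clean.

difference() {
  open_box();
  translate([97, -1, 164]) rotate([-90, 0, 0]) cylinder(h = 21, r = 30);
}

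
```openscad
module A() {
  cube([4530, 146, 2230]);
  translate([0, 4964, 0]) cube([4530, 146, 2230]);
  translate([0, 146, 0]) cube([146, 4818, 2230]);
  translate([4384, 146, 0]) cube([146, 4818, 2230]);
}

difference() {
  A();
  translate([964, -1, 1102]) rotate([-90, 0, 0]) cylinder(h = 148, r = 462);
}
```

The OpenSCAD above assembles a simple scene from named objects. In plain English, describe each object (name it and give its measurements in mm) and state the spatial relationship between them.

A is a box-shaped house frame (walls only): outside footprint 4530×5110 mm, wall height 2230 mm, wall thickness 146 mm. The two y-facing walls run the full x-width; the two x-facing walls fit between the inner faces of the y-facing walls.

The house frame has a circular hole of radius 462 mm through its front wall, centred at (x = 964, z = 1102).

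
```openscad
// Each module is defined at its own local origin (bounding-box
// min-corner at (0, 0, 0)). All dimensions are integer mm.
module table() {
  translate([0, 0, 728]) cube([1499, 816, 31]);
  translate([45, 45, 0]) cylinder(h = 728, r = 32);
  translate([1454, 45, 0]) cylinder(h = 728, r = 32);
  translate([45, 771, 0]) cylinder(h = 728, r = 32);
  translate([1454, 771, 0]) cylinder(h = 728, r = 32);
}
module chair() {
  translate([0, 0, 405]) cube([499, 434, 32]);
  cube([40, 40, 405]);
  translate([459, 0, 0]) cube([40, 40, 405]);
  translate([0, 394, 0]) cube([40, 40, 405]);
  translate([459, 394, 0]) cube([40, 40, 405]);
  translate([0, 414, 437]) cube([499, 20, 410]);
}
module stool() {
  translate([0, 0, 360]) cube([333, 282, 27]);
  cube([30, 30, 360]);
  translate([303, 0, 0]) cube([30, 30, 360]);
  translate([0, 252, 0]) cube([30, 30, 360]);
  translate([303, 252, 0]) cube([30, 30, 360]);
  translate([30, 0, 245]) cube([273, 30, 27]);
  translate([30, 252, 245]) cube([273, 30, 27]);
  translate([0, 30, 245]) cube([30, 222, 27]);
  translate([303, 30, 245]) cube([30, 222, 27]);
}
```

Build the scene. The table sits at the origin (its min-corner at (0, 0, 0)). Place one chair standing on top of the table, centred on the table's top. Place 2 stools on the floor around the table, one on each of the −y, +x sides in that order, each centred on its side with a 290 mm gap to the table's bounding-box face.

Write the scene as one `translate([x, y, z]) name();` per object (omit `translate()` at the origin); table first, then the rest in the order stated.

table();
translate([500, 191, 759]) chair();
translate([583, -572, 0]) stool();
translate([1789, 267, 0]) stool();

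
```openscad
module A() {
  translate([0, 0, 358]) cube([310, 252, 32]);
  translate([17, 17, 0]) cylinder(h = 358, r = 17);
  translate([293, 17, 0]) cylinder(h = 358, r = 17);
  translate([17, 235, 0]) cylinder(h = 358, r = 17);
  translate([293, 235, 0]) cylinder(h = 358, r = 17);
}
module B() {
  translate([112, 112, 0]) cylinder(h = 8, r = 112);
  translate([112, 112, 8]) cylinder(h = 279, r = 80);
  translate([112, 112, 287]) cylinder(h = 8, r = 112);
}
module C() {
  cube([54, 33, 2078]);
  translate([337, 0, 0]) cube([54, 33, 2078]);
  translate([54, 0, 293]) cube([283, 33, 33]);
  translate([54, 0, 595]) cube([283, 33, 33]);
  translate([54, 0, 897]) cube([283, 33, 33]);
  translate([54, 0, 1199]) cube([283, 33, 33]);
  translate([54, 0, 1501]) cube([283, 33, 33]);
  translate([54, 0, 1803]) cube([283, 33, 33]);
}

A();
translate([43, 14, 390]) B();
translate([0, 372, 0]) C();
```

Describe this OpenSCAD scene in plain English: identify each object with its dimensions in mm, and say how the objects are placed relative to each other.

A is a simple wooden stool: a rectangular seat 310 mm (x) by 252 mm (y), 32 mm thick, top face at z = 390 mm, on four round legs, each 34 mm in diameter. The legs rest on z = 0, each leg's axis is inset half a diameter from the nearest pair of seat edges (so the leg's bounding box is flush with the corner).

B is a spool: two coaxial disc flanges of radius 112 mm and thickness 8 mm, joined by a core cylinder of radius 80 mm and height 279 mm. The lower flange rests on z = 0 and the three cylinders share a vertical axis.

C is a wooden ladder with two side rails of 54×33 mm section and 2078 mm height, set 391 mm apart overall. Between them run 6 rectangular rungs (33 mm deep, 33 mm thick), front faces flush with the rails' −y face. The bottom of the first rung is 293 mm above the floor and each subsequent rung is 302 mm higher than the one below.

The spool is on top of the stool, centred. The ladder is on the floor beside the stool on its +y side.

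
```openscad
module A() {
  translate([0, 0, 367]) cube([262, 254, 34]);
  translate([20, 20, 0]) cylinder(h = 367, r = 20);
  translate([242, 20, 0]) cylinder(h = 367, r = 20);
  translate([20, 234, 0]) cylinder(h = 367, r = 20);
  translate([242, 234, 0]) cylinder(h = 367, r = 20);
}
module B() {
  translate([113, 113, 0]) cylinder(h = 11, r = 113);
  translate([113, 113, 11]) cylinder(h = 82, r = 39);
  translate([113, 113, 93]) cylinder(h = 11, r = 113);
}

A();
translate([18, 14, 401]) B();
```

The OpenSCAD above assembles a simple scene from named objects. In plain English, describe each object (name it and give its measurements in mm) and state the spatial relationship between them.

A is a four-legged stool. The seat is 262×254 mm, 34 mm thick, top at z = 401 mm. It stands on four round legs, each 40 mm in diameter, from z = 0 to the seat underside, each leg's axis is inset half a diameter from the nearest pair of seat edges (so the leg's bounding box is flush with the corner).

B is a spool: two coaxial disc flanges of radius 113 mm and thickness 11 mm, joined by a core cylinder of radius 39 mm and height 82 mm. The lower flange rests on z = 0 and the three cylinders share a vertical axis.

The spool is on top of the stool, centred.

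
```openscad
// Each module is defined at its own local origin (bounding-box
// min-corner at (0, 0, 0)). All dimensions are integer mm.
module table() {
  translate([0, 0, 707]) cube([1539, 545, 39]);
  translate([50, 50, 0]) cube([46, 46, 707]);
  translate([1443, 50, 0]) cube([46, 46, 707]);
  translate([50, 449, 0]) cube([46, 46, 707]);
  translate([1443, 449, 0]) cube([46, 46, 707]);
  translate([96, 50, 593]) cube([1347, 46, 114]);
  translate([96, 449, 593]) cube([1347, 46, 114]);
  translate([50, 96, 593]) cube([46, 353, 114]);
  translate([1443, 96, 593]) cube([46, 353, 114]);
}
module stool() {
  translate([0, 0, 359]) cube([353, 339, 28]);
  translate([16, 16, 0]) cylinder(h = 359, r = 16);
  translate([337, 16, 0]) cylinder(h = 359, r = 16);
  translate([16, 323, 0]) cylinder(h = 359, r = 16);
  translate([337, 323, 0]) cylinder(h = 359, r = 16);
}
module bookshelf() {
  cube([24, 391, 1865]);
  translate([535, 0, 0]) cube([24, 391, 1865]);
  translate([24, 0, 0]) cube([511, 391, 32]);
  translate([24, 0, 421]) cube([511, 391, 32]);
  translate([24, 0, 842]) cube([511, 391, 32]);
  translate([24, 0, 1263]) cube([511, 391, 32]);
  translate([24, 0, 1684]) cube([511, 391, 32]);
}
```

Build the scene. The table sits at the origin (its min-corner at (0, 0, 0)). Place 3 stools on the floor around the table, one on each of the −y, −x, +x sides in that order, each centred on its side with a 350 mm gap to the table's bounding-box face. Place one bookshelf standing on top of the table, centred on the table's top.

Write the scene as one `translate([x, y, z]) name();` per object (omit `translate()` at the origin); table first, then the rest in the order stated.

table();
translate([593, -689, 0]) stool();
translate([-703, 103, 0]) stool();
translate([1889, 103, 0]) stool();
translate([490, 77, 746]) bookshelf();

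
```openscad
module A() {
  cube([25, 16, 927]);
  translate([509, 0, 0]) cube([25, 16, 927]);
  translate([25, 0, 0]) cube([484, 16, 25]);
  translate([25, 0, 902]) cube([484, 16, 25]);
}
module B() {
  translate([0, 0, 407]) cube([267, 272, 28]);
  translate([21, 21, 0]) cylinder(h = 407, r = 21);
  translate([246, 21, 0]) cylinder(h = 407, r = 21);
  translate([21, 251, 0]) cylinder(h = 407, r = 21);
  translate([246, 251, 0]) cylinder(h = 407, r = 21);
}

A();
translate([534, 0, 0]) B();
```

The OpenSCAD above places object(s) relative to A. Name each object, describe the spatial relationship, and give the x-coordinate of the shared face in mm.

A is a picture frame. B is a stool. The stool is against the picture frame's +x side, with their −y faces flush. The x-coordinate of the shared face is 534 mm.

The picture frame's +x face and the stool's −x face are both at x = 534 mm.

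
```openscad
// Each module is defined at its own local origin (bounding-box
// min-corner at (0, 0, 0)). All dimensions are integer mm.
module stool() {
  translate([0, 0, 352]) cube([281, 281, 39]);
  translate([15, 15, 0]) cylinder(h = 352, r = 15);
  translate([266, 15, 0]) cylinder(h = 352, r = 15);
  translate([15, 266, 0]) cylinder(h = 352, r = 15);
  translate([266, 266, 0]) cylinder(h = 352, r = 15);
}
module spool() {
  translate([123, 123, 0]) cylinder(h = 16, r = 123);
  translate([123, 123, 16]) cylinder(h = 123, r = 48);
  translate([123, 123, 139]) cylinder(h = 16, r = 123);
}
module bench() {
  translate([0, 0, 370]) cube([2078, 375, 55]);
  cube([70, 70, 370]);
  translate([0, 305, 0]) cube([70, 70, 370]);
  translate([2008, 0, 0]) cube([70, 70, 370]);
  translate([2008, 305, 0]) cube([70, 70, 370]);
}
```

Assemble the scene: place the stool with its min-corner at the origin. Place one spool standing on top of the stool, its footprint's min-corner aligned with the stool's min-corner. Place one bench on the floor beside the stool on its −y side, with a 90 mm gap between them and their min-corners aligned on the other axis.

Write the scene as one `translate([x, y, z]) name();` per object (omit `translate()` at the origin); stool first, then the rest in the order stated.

stool();
translate([0, 0, 391]) spool();
translate([0, -465, 0]) bench();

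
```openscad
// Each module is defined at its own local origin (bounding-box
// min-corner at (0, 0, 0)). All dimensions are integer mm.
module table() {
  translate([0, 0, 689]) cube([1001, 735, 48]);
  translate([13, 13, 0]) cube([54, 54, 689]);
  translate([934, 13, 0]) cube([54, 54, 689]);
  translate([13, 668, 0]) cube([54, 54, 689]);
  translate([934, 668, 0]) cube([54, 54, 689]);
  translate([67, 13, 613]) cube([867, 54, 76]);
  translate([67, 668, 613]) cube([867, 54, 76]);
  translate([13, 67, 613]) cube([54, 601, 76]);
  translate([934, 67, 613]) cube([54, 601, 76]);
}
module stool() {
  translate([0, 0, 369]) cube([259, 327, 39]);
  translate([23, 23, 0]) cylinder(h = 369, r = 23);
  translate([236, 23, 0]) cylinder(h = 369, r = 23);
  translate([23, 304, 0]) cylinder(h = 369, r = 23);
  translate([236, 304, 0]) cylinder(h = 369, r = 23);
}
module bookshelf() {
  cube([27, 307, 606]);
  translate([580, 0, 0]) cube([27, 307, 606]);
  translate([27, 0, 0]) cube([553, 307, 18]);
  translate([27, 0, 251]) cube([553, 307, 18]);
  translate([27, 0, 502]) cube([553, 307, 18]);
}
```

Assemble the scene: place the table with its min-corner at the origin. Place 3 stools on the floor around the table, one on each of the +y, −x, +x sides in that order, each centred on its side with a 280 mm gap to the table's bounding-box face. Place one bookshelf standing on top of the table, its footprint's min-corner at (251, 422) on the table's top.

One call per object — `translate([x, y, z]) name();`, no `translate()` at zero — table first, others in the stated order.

table();
translate([371, 1015, 0]) stool();
translate([-539, 204, 0]) stool();
translate([1281, 204, 0]) stool();
translate([251, 422, 737]) bookshelf();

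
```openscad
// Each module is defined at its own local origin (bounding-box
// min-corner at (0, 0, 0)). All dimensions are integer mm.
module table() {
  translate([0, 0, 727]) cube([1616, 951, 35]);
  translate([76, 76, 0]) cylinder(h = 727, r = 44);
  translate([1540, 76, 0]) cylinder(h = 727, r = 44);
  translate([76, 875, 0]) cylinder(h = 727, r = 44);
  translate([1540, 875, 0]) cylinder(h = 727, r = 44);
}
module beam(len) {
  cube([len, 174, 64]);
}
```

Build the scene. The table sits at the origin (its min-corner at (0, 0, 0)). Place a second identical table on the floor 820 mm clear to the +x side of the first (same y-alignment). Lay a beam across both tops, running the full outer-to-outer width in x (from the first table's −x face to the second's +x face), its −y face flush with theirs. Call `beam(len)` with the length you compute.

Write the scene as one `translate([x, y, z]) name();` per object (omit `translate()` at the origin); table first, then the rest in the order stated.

table();
translate([2436, 0, 0]) table();
translate([0, 0, 762]) beam(4052);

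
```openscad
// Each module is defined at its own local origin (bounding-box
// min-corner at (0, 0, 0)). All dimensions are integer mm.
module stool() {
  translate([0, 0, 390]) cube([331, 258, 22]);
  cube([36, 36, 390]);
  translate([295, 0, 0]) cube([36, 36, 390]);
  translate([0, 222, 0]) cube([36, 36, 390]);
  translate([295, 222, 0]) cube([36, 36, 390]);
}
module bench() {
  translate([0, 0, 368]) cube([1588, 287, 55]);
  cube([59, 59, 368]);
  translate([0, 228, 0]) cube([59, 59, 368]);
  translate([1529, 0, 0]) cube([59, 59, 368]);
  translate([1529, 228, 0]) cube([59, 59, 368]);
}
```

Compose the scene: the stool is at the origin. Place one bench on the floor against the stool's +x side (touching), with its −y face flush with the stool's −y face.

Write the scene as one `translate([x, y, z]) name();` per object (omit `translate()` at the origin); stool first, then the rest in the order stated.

stool();
translate([331, 0, 0]) bench();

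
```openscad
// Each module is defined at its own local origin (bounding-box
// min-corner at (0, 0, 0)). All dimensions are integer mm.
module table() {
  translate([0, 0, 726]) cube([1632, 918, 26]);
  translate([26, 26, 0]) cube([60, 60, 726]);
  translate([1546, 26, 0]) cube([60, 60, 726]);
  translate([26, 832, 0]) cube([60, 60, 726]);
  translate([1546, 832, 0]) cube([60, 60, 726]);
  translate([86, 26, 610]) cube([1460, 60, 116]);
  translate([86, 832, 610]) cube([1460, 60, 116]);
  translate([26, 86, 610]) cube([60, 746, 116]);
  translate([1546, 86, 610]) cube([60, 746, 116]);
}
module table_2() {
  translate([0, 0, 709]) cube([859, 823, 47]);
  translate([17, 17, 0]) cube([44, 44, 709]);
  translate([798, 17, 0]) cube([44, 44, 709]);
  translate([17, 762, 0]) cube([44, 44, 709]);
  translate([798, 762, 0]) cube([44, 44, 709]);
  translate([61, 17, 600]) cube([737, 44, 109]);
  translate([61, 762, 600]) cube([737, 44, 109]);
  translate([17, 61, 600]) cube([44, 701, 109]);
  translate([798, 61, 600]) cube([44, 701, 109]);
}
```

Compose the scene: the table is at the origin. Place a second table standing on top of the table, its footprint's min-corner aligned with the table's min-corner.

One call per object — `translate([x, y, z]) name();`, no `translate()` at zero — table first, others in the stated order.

table();
translate([0, 0, 752]) table_2();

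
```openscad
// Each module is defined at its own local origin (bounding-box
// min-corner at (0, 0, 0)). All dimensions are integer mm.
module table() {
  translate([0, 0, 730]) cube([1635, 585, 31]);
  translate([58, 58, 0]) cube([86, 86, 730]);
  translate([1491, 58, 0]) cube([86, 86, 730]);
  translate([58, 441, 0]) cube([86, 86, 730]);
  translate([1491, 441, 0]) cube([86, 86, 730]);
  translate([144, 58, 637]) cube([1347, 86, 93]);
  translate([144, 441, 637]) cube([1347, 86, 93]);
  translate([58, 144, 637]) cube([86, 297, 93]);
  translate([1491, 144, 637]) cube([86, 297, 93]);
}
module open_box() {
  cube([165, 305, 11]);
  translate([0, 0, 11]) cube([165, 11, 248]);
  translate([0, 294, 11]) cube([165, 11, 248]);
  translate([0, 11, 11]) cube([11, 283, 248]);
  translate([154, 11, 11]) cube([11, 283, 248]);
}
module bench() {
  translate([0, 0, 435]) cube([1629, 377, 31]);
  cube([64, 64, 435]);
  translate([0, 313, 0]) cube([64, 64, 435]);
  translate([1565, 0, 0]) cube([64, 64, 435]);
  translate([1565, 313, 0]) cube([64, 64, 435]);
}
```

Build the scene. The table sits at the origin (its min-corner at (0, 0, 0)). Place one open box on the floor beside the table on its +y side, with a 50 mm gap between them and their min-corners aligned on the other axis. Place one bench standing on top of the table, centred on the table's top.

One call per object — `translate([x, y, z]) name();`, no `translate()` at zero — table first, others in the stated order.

table();
translate([0, 635, 0]) open_box();
translate([3, 104, 761]) bench();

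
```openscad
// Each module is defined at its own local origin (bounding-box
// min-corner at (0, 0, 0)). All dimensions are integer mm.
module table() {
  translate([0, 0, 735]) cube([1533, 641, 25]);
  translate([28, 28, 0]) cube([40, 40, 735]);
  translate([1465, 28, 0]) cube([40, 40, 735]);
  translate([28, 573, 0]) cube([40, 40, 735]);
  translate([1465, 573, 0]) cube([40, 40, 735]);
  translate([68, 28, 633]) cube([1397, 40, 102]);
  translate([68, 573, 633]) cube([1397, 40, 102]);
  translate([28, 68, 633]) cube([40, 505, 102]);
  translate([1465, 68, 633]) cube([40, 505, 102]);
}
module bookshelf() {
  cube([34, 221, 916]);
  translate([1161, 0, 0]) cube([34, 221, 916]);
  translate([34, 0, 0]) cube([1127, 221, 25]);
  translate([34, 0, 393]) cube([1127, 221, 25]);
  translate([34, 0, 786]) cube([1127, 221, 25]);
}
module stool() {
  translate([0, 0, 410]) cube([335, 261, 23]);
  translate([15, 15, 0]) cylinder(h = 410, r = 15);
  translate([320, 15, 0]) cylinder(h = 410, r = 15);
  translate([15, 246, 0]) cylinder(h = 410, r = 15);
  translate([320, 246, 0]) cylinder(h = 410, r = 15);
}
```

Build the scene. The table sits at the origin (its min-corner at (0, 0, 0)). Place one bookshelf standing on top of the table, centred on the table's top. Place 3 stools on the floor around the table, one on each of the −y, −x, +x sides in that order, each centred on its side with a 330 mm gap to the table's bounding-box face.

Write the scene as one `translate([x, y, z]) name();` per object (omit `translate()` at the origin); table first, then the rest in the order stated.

table();
translate([169, 210, 760]) bookshelf();
translate([599, -591, 0]) stool();
translate([-665, 190, 0]) stool();
translate([1863, 190, 0]) stool();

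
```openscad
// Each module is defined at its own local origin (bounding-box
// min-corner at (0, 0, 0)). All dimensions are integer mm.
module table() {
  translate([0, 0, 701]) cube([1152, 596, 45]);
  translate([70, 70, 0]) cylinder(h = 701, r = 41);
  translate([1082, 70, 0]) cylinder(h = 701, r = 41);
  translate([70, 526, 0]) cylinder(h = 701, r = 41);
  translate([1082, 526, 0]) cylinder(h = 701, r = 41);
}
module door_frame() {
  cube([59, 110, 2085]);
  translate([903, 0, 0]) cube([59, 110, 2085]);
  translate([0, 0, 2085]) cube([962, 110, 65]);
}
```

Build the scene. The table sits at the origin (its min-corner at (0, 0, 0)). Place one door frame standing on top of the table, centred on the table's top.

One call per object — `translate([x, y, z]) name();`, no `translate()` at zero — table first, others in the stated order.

table();
translate([95, 243, 746]) door_frame();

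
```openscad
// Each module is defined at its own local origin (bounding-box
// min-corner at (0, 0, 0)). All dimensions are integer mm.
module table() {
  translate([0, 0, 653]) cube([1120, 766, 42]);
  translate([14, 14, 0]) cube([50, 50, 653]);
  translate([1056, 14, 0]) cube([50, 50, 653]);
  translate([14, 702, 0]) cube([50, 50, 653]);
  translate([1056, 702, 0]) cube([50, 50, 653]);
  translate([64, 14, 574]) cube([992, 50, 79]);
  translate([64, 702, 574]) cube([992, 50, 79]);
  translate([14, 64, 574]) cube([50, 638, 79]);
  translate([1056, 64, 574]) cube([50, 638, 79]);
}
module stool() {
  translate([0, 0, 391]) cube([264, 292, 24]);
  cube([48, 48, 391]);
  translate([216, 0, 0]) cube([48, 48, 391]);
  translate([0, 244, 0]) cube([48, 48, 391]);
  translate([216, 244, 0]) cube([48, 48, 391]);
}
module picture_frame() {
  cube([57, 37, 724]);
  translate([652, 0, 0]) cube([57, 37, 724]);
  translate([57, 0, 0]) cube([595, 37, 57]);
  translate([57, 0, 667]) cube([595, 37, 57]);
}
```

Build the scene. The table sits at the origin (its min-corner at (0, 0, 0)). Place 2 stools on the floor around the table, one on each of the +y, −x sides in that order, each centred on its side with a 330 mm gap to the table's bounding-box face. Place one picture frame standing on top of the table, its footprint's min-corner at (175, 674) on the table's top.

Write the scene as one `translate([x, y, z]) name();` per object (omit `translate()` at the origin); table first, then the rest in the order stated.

table();
translate([428, 1096, 0]) stool();
translate([-594, 237, 0]) stool();
translate([175, 674, 695]) picture_frame();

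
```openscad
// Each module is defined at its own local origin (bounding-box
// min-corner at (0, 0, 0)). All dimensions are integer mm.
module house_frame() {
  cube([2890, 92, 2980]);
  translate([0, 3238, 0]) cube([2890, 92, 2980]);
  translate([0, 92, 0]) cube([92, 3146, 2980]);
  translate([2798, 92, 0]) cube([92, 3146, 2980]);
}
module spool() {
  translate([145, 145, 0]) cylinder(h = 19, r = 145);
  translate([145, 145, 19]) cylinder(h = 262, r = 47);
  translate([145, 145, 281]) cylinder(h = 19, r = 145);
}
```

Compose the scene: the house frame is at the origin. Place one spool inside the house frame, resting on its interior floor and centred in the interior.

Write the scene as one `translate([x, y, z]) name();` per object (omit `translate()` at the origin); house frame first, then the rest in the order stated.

house_frame();
translate([1300, 1520, 0]) spool();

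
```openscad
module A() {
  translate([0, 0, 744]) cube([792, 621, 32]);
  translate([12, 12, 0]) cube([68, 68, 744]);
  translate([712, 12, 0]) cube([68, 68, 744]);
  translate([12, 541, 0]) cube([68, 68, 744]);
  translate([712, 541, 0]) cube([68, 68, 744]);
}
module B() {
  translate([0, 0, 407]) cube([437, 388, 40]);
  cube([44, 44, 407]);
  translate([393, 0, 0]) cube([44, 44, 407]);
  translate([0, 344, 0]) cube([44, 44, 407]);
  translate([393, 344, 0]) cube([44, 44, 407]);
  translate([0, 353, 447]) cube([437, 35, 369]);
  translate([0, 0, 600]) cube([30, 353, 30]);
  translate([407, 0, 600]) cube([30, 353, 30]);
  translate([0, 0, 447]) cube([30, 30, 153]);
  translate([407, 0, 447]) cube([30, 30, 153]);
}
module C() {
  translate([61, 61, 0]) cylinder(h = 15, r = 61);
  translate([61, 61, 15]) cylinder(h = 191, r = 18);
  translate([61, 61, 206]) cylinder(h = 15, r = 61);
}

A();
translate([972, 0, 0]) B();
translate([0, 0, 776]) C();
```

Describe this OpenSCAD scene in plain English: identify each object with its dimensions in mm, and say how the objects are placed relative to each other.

A is a table: top 792 mm (x) × 621 mm (y), 32 mm thick, upper face at z = 776 mm, on four 68×68 mm square legs, each inset 12 mm from the nearest pair of top edges, running from z = 0 to the bottom of the top.

B is a chair. The seat is a 437×388×40 mm slab with its top at z = 447 mm, on four 44×44 mm corner legs (flush with the seat edges, standing on z = 0). A flat backrest 35 mm thick, 369 mm tall, spans the full seat width and rises from the seat top along its +y edge, rear face flush with the rear of the seat. Two armrests of 30×30 mm section run along each side from the seat's front edge to the front of the backrest, top faces 183 mm above the seat top and outer faces flush with the seat's x-edges; a 30×30 mm post under the front of each armrest stands on the seat at the front corner.

C is a spool: two coaxial disc flanges of radius 61 mm and thickness 15 mm, joined by a core cylinder of radius 18 mm and height 191 mm. The lower flange rests on z = 0 and the three cylinders share a vertical axis.

The chair is on the floor beside the table on its +x side. The spool is on top of the table.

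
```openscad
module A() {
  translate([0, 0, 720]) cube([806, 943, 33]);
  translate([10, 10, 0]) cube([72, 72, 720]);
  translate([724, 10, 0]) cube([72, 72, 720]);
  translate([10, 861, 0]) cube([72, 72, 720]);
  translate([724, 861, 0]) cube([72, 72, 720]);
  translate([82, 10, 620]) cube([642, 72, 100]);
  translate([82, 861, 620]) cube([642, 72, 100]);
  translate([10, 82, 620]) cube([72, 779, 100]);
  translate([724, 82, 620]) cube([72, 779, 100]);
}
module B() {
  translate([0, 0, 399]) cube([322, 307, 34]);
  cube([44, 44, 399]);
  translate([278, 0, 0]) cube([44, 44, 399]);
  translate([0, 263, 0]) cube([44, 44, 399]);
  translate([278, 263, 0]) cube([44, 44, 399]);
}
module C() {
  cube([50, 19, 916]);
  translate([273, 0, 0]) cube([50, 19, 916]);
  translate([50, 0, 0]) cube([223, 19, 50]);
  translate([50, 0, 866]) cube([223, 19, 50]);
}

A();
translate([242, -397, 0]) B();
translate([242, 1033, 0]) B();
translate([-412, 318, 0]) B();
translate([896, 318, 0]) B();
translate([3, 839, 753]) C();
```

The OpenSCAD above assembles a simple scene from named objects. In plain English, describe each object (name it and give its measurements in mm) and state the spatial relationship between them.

A is a table with a 806×943 mm rectangular top, 33 mm thick, top surface at z = 753 mm, supported by four 72×72 mm square legs, each inset 10 mm from the nearest pair of top edges, running from the floor. Four apron rails, 72 mm thick and 100 mm tall, run between adjacent legs with their top edges flush with the underside of the top and their outer faces flush with the legs' outer faces.

B is a simple wooden stool: a rectangular seat 322 mm (x) by 307 mm (y), 34 mm thick, top face at z = 433 mm, on four square legs, each 44×44 mm in cross-section. The legs rest on z = 0, each flush with a corner of the seat.

C is a rectangular picture frame lying in the x–z plane (depth along y). The opening is 223 mm wide (x) by 816 mm tall (z), surrounded by a border 50 mm wide on all four sides. The frame is 19 mm deep and is made of two full-height vertical stiles with two horizontal rails fitted between them.

Four stools sit around the table at the −y, +y, −x, +x sides. The picture frame is on top of the table.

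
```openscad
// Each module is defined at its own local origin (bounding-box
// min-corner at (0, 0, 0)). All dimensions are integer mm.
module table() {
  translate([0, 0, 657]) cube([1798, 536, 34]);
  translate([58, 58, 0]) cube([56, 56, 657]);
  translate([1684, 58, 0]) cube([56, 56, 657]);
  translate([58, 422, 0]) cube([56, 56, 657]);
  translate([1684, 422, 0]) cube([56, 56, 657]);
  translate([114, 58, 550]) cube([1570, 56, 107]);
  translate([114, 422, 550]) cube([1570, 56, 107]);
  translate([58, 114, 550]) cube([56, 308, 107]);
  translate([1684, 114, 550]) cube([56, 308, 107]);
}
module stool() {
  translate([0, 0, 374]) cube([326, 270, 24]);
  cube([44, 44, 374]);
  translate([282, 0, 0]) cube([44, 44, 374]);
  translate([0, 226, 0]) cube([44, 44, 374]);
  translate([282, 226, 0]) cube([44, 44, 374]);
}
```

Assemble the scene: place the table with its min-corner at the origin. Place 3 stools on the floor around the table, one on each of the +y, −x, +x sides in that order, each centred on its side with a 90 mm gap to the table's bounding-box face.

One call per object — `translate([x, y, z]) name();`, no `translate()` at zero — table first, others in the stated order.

table();
translate([736, 626, 0]) stool();
translate([-416, 133, 0]) stool();
translate([1888, 133, 0]) stool();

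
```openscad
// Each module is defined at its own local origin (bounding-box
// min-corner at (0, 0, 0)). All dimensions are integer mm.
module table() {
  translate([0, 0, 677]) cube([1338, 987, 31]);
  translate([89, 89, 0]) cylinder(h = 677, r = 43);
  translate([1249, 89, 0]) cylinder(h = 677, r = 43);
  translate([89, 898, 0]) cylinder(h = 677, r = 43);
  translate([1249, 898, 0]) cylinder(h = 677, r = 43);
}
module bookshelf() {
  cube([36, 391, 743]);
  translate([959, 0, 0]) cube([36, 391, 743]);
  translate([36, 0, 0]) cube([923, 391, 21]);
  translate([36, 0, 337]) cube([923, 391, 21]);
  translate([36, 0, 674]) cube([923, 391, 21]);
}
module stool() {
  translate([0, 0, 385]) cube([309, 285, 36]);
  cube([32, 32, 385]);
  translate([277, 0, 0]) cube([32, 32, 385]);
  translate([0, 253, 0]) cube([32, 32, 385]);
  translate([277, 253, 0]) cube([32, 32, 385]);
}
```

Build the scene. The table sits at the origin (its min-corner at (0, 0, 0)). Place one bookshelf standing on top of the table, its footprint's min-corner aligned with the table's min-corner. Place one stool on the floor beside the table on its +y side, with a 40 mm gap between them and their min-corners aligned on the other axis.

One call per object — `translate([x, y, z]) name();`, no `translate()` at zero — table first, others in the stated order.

table();
translate([0, 0, 708]) bookshelf();
translate([0, 1027, 0]) stool();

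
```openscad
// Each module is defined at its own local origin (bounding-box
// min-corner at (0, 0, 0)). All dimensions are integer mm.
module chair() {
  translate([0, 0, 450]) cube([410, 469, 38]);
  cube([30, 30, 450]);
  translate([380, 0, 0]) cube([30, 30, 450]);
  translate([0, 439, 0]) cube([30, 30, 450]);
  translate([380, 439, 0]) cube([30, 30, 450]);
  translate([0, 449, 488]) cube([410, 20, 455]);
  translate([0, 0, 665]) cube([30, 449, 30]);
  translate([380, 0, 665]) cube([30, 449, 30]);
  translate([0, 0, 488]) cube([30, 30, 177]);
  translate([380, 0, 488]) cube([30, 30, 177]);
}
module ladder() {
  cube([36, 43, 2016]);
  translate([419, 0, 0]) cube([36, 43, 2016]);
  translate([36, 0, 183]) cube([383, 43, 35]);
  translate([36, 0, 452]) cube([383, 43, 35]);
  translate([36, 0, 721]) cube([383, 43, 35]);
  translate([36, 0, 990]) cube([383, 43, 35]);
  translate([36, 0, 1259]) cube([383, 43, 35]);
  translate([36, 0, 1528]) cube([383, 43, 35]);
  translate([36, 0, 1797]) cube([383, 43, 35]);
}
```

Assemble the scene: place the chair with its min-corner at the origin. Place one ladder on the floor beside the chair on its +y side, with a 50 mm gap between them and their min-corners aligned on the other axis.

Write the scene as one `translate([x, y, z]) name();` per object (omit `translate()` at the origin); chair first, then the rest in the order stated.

chair();
translate([0, 519, 0]) ladder();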